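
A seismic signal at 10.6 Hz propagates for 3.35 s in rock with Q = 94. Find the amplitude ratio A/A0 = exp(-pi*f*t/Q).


pi*f*t/Q = pi*10.6*3.35/94 = 1.186787
A/A0 = exp(-1.186787) = 0.3052

0.3052


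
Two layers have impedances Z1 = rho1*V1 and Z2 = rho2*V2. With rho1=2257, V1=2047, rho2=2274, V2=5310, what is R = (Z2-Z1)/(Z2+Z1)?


Z1 = 2257 * 2047 = 4620079
Z2 = 2274 * 5310 = 12074940
R = (12074940 - 4620079) / (12074940 + 4620079) = 7454861 / 16695019 = 0.4465

0.4465


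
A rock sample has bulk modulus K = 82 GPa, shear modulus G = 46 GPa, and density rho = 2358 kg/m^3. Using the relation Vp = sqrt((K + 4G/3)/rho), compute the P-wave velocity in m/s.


First compute the effective modulus:
K + 4G/3 = 82e9 + 4*46e9/3 = 143333333333.33 Pa
Then divide by density:
143333333333.33 / 2358 = 60785976.8165 Pa/(kg/m^3)
Take the square root:
Vp = sqrt(60785976.8165) = 7796.54 m/s

7796.54


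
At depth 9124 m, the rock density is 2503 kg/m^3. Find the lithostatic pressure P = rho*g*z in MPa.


P = rho * g * z / 1e6
= 2503 * 9.81 * 9124 / 1e6
= 224034619.32 / 1e6
= 224.0346 MPa

224.0346


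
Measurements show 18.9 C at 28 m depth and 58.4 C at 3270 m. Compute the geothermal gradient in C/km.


dT = 58.4 - 18.9 = 39.5 C
dz = 3270 - 28 = 3242 m
gradient = dT/dz * 1000 = 39.5/3242 * 1000 = 12.1838 C/km

12.1838


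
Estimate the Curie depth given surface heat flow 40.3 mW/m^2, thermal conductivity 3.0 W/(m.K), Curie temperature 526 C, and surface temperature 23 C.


T_Curie - T_surf = 526 - 23 = 503 C
Convert q to W/m^2: 40.3 mW/m^2 = 0.0403 W/m^2
d = 503 * 3.0 / 0.0403 = 37444.17 m

37444.17


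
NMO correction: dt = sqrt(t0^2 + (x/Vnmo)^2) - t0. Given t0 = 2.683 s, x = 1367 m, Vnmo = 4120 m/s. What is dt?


x/Vnmo = 1367/4120 = 0.331796
(x/Vnmo)^2 = 0.110089
t0^2 = 7.198489
sqrt(7.198489 + 0.110089) = 2.703438
dt = 2.703438 - 2.683 = 0.020438

0.020438


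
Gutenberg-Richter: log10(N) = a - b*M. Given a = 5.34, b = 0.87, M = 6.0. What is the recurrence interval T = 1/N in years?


log10(N) = 5.34 - 0.87*6.0 = 0.12
N = 10^0.12 = 1.318257
T = 1/N = 1/1.318257 = 0.7586 years

0.7586


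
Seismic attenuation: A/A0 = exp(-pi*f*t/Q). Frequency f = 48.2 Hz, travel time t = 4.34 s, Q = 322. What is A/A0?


pi*f*t/Q = pi*48.2*4.34/322 = 2.040942
A/A0 = exp(-2.040942) = 0.129906

0.129906


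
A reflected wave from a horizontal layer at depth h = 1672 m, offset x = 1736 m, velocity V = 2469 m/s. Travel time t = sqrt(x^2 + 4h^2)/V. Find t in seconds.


x^2 + 4h^2 = 1736^2 + 4*1672^2 = 3013696 + 11182336 = 14196032
sqrt(14196032) = 3767.7622
t = 3767.7622 / 2469 = 1.526 s

1.526


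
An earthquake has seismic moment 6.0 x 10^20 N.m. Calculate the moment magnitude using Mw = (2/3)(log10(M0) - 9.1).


log10(M0) = log10(6.0 x 10^20) = 20.7782
Mw = 2/3 * (20.7782 - 9.1)
= 2/3 * 11.6782
= 7.79

7.79


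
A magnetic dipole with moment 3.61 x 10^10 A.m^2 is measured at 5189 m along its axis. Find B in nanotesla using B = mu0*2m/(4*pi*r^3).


m = 3.61 x 10^10 = 36100000000 A.m^2
2m = 72200000000 A.m^2
r^3 = 5189^3 = 139717566269
B = (4pi*10^-7) * 72200000000 / (4*pi * 139717566269) * 1e9
= 90729.195836 / 1755742719072.54 * 1e9
= 51.6757 nT

51.6757


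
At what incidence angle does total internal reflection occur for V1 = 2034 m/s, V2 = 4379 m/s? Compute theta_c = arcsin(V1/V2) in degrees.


V1/V2 = 2034/4379 = 0.46449
theta_c = arcsin(0.46449) = 27.6772 degrees

27.6772


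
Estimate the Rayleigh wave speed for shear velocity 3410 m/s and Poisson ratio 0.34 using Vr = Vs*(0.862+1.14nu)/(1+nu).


Numerator factor = 0.862 + 1.14*0.34 = 1.2496
Denominator = 1 + 0.34 = 1.34
Vr = 3410 * 1.2496 / 1.34 = 3179.95 m/s

3179.95


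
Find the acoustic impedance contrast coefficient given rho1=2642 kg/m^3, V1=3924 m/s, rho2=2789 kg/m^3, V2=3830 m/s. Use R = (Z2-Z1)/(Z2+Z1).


Z1 = 2642 * 3924 = 10367208
Z2 = 2789 * 3830 = 10681870
R = (10681870 - 10367208) / (10681870 + 10367208) = 314662 / 21049078 = 0.0149

0.0149


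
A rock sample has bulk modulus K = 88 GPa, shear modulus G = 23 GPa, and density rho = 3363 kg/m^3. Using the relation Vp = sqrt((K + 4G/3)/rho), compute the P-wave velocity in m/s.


First compute the effective modulus:
K + 4G/3 = 88e9 + 4*23e9/3 = 118666666666.67 Pa
Then divide by density:
118666666666.67 / 3363 = 35285955.0005 Pa/(kg/m^3)
Take the square root:
Vp = sqrt(35285955.0005) = 5940.2 m/s

5940.2


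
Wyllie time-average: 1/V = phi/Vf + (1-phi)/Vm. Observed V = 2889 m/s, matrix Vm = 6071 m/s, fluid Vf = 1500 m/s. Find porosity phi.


1/V - 1/Vm = 1/2889 - 1/6071 = 0.00018142
1/Vf - 1/Vm = 1/1500 - 1/6071 = 0.00050195
phi = 0.00018142 / 0.00050195 = 0.3614

0.3614


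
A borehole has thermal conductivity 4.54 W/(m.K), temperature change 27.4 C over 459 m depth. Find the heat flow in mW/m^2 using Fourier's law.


q = k * dT / dz * 1000
= 4.54 * 27.4 / 459 * 1000
= 0.271015 * 1000
= 271.0153 mW/m^2

271.0153


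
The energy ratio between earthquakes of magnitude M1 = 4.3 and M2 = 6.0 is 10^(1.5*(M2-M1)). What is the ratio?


M2 - M1 = 6.0 - 4.3 = 1.7
1.5 * 1.7 = 2.55
ratio = 10^2.55 = 354.81

354.81


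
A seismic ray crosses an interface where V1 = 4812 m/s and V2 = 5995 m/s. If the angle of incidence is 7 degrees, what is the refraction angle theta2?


sin(theta1) = sin(7 deg) = 0.121869
sin(theta2) = V2/V1 * sin(theta1) = 5995/4812 * 0.121869 = 0.15183
theta2 = arcsin(0.15183) = 8.733 degrees

8.733


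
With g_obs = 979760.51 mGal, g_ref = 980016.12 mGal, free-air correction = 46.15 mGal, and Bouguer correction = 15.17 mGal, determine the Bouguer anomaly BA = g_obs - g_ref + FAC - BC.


BA = g_obs - g_ref + FAC - BC
= 979760.51 - 980016.12 + 46.15 - 15.17
= -224.63 mGal

-224.63


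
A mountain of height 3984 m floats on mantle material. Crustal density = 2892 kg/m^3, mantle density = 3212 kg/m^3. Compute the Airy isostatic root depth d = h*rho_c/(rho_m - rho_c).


rho_m - rho_c = 3212 - 2892 = 320
d = 3984 * 2892 / 320
= 11521728 / 320
= 36005.4 m

36005.4


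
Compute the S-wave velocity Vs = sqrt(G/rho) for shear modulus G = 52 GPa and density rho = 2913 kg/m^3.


Convert G to Pa: G = 52e9 Pa
Compute G/rho = 52e9 / 2913 = 17851012.7017
Vs = sqrt(17851012.7017) = 4225.05 m/s

4225.05


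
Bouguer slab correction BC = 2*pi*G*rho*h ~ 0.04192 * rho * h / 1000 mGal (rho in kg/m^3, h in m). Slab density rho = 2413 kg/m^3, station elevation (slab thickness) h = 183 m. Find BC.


BC = 0.04192 * rho * h / 1000
= 0.04192 * 2413 * 183 / 1000
= 18.511 mGal

18.511


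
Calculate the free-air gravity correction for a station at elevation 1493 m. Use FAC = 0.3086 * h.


FAC = 0.3086 * h
= 0.3086 * 1493
= 460.7398 mGal

460.7398


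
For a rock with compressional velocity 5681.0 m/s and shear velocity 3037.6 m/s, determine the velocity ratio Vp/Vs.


Vp/Vs = 5681.0 / 3037.6
= 1.8702

1.8702


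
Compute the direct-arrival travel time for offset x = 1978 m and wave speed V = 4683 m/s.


t = x / V
= 1978 / 4683
= 0.4224 s

0.4224


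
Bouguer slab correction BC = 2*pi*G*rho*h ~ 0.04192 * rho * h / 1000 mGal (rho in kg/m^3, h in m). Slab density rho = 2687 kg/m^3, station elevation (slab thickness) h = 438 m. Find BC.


BC = 0.04192 * rho * h / 1000
= 0.04192 * 2687 * 438 / 1000
= 49.3359 mGal

49.3359


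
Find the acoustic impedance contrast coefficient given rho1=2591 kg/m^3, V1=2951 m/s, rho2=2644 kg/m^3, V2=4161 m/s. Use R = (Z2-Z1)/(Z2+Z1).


Z1 = 2591 * 2951 = 7646041
Z2 = 2644 * 4161 = 11001684
R = (11001684 - 7646041) / (11001684 + 7646041) = 3355643 / 18647725 = 0.1799

0.1799


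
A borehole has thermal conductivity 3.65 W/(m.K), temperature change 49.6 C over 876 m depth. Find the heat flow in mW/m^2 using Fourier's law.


q = k * dT / dz * 1000
= 3.65 * 49.6 / 876 * 1000
= 0.206667 * 1000
= 206.6667 mW/m^2

206.6667


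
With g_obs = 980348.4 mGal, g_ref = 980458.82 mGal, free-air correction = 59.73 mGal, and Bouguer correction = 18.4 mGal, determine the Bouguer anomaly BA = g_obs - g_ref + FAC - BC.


BA = g_obs - g_ref + FAC - BC
= 980348.4 - 980458.82 + 59.73 - 18.4
= -69.09 mGal

-69.09


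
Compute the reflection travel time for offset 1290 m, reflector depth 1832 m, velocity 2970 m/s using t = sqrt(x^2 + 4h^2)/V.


x^2 + 4h^2 = 1290^2 + 4*1832^2 = 1664100 + 13424896 = 15088996
sqrt(15088996) = 3884.4557
t = 3884.4557 / 2970 = 1.3079 s

1.3079


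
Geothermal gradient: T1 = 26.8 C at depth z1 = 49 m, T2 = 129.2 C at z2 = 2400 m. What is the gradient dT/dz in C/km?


dT = 129.2 - 26.8 = 102.4 C
dz = 2400 - 49 = 2351 m
gradient = dT/dz * 1000 = 102.4/2351 * 1000 = 43.5559 C/km

43.5559


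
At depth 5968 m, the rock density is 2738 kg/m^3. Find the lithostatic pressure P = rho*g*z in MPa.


P = rho * g * z / 1e6
= 2738 * 9.81 * 5968 / 1e6
= 160299167.04 / 1e6
= 160.2992 MPa

160.2992


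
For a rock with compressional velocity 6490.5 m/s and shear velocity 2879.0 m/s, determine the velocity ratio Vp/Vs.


Vp/Vs = 6490.5 / 2879.0
= 2.2544

2.2544


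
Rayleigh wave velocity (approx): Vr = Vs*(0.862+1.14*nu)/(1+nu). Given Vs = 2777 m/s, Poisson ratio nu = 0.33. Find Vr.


Numerator factor = 0.862 + 1.14*0.33 = 1.2382
Denominator = 1 + 0.33 = 1.33
Vr = 2777 * 1.2382 / 1.33 = 2585.32 m/s

2585.32


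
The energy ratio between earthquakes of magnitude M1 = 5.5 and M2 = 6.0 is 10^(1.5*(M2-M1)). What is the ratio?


M2 - M1 = 6.0 - 5.5 = 0.5
1.5 * 0.5 = 0.75
ratio = 10^0.75 = 5.62

5.62


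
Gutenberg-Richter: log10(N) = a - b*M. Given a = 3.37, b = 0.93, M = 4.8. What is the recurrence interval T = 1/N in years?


log10(N) = 3.37 - 0.93*4.8 = -1.094
N = 10^-1.094 = 0.080538
T = 1/N = 1/0.080538 = 12.4165 years

12.4165


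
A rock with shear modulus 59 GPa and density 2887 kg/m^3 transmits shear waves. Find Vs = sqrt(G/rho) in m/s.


Convert G to Pa: G = 59e9 Pa
Compute G/rho = 59e9 / 2887 = 20436439.2103
Vs = sqrt(20436439.2103) = 4520.67 m/s

4520.67


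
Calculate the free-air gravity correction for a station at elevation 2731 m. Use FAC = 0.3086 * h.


FAC = 0.3086 * h
= 0.3086 * 2731
= 842.7866 mGal

842.7866


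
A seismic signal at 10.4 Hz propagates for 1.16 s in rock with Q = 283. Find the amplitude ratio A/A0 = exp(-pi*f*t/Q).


pi*f*t/Q = pi*10.4*1.16/283 = 0.133923
A/A0 = exp(-0.133923) = 0.874658

0.874658


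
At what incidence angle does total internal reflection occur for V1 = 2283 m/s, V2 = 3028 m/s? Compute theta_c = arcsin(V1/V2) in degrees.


V1/V2 = 2283/3028 = 0.753963
theta_c = arcsin(0.753963) = 48.9348 degrees

48.9348


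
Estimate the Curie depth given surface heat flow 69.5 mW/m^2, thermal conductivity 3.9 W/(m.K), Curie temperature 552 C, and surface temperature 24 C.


T_Curie - T_surf = 552 - 24 = 528 C
Convert q to W/m^2: 69.5 mW/m^2 = 0.0695 W/m^2
d = 528 * 3.9 / 0.0695 = 29628.78 m

29628.78


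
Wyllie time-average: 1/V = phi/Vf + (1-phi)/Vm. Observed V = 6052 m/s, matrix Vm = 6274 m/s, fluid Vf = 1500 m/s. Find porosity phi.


1/V - 1/Vm = 1/6052 - 1/6274 = 5.85e-06
1/Vf - 1/Vm = 1/1500 - 1/6274 = 0.00050728
phi = 5.85e-06 / 0.00050728 = 0.0115

0.0115


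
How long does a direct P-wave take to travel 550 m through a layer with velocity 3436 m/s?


t = x / V
= 550 / 3436
= 0.1601 s

0.1601


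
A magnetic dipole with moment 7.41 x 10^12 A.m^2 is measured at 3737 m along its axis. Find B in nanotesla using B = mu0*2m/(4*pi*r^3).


m = 7.41 x 10^12 = 7410000000000 A.m^2
2m = 14820000000000 A.m^2
r^3 = 3737^3 = 52187836553
B = (4pi*10^-7) * 14820000000000 / (4*pi * 52187836553) * 1e9
= 18623361.25048 / 655811695686.6 * 1e9
= 28397.4217 nT

28397.4217


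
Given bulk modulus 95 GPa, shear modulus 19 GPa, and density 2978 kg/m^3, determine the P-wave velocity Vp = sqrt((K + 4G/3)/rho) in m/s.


First compute the effective modulus:
K + 4G/3 = 95e9 + 4*19e9/3 = 120333333333.33 Pa
Then divide by density:
120333333333.33 / 2978 = 40407432.2812 Pa/(kg/m^3)
Take the square root:
Vp = sqrt(40407432.2812) = 6356.68 m/s

6356.68


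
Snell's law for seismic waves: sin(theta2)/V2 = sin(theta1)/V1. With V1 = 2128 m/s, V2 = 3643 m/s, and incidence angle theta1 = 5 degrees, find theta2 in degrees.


sin(theta1) = sin(5 deg) = 0.087156
sin(theta2) = V2/V1 * sin(theta1) = 3643/2128 * 0.087156 = 0.149205
theta2 = arcsin(0.149205) = 8.5809 degrees

8.5809


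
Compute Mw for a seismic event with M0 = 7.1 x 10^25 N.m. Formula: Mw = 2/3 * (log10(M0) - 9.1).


log10(M0) = log10(7.1 x 10^25) = 25.8513
Mw = 2/3 * (25.8513 - 9.1)
= 2/3 * 16.7513
= 11.17

11.17


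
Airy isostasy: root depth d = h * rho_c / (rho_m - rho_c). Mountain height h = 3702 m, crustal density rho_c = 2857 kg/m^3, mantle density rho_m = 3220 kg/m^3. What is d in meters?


rho_m - rho_c = 3220 - 2857 = 363
d = 3702 * 2857 / 363
= 10576614 / 363
= 29136.68 m

29136.68


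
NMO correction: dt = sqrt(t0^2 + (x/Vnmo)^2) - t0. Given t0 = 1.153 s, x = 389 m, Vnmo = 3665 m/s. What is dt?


x/Vnmo = 389/3665 = 0.106139
(x/Vnmo)^2 = 0.011266
t0^2 = 1.329409
sqrt(1.329409 + 0.011266) = 1.157875
dt = 1.157875 - 1.153 = 0.004875

0.004875


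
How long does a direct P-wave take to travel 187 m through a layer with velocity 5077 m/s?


t = x / V
= 187 / 5077
= 0.0368 s

0.0368


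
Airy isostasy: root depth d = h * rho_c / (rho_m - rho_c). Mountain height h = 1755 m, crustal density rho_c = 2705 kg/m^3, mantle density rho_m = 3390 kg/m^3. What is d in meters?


rho_m - rho_c = 3390 - 2705 = 685
d = 1755 * 2705 / 685
= 4747275 / 685
= 6930.33 m

6930.33


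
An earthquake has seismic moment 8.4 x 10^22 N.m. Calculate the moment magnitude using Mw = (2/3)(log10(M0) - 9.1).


log10(M0) = log10(8.4 x 10^22) = 22.9243
Mw = 2/3 * (22.9243 - 9.1)
= 2/3 * 13.8243
= 9.22

9.22


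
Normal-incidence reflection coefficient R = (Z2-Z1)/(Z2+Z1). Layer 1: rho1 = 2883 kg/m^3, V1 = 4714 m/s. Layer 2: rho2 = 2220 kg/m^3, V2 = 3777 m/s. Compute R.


Z1 = 2883 * 4714 = 13590462
Z2 = 2220 * 3777 = 8384940
R = (8384940 - 13590462) / (8384940 + 13590462) = -5205522 / 21975402 = -0.2369

-0.2369


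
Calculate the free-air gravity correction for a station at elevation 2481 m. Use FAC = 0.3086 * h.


FAC = 0.3086 * h
= 0.3086 * 2481
= 765.6366 mGal

765.6366


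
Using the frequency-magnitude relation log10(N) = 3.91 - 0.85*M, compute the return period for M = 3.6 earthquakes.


log10(N) = 3.91 - 0.85*3.6 = 0.85
N = 10^0.85 = 7.079458
T = 1/N = 1/7.079458 = 0.1413 years

0.1413


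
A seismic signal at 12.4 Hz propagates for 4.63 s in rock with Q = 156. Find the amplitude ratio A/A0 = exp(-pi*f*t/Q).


pi*f*t/Q = pi*12.4*4.63/156 = 1.156187
A/A0 = exp(-1.156187) = 0.314684

0.314684


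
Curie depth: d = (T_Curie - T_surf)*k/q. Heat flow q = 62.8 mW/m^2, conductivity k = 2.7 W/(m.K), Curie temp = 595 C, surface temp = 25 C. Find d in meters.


T_Curie - T_surf = 595 - 25 = 570 C
Convert q to W/m^2: 62.8 mW/m^2 = 0.0628 W/m^2
d = 570 * 2.7 / 0.0628 = 24506.37 m

24506.37


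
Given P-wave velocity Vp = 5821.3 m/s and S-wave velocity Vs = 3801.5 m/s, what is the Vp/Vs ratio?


Vp/Vs = 5821.3 / 3801.5
= 1.5313

1.5313


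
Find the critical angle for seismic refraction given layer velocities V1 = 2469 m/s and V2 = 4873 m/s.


V1/V2 = 2469/4873 = 0.506669
theta_c = arcsin(0.506669) = 30.4422 degrees

30.4422


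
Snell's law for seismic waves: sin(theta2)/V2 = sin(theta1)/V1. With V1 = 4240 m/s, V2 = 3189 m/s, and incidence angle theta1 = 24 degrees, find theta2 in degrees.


sin(theta1) = sin(24 deg) = 0.406737
sin(theta2) = V2/V1 * sin(theta1) = 3189/4240 * 0.406737 = 0.305916
theta2 = arcsin(0.305916) = 17.8133 degrees

17.8133


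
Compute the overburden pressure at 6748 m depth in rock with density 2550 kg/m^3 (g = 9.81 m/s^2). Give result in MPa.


P = rho * g * z / 1e6
= 2550 * 9.81 * 6748 / 1e6
= 168804594.0 / 1e6
= 168.8046 MPa

168.8046


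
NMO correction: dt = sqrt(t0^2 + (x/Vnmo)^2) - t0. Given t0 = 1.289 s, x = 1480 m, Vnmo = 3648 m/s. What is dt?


x/Vnmo = 1480/3648 = 0.405702
(x/Vnmo)^2 = 0.164594
t0^2 = 1.661521
sqrt(1.661521 + 0.164594) = 1.351338
dt = 1.351338 - 1.289 = 0.062338

0.062338


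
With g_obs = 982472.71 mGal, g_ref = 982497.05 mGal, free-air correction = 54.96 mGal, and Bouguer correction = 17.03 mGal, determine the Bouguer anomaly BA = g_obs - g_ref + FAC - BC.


BA = g_obs - g_ref + FAC - BC
= 982472.71 - 982497.05 + 54.96 - 17.03
= 13.59 mGal

13.59


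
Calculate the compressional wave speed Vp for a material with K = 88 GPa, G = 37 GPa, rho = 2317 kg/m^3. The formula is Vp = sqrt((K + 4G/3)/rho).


First compute the effective modulus:
K + 4G/3 = 88e9 + 4*37e9/3 = 137333333333.33 Pa
Then divide by density:
137333333333.33 / 2317 = 59272047.1875 Pa/(kg/m^3)
Take the square root:
Vp = sqrt(59272047.1875) = 7698.83 m/s

7698.83


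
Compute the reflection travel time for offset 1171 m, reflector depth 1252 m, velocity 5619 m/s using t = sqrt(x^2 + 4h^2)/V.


x^2 + 4h^2 = 1171^2 + 4*1252^2 = 1371241 + 6270016 = 7641257
sqrt(7641257) = 2764.2824
t = 2764.2824 / 5619 = 0.492 s

0.492


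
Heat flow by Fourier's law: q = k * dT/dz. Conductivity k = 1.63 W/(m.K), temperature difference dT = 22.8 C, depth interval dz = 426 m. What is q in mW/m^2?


q = k * dT / dz * 1000
= 1.63 * 22.8 / 426 * 1000
= 0.087239 * 1000
= 87.2394 mW/m^2

87.2394


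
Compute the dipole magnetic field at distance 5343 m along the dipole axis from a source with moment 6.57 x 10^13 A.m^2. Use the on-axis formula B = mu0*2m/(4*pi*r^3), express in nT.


m = 6.57 x 10^13 = 65700000000000 A.m^2
2m = 131400000000000 A.m^2
r^3 = 5343^3 = 152530088607
B = (4pi*10^-7) * 131400000000000 / (4*pi * 152530088607) * 1e9
= 165122109.87268 / 1916749623276.61 * 1e9
= 86146.9374 nT

86146.9374


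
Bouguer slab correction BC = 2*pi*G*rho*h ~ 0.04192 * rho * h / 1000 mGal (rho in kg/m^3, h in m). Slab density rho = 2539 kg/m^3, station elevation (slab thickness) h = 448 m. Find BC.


BC = 0.04192 * rho * h / 1000
= 0.04192 * 2539 * 448 / 1000
= 47.6828 mGal

47.6828


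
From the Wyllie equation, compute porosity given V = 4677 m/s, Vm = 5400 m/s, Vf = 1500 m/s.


1/V - 1/Vm = 1/4677 - 1/5400 = 2.863e-05
1/Vf - 1/Vm = 1/1500 - 1/5400 = 0.00048148
phi = 2.863e-05 / 0.00048148 = 0.0595

0.0595


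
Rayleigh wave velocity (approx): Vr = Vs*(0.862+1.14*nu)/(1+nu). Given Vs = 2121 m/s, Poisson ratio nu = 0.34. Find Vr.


Numerator factor = 0.862 + 1.14*0.34 = 1.2496
Denominator = 1 + 0.34 = 1.34
Vr = 2121 * 1.2496 / 1.34 = 1977.91 m/s

1977.91


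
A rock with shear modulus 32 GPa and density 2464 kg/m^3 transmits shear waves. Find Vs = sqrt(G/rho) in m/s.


Convert G to Pa: G = 32e9 Pa
Compute G/rho = 32e9 / 2464 = 12987012.987
Vs = sqrt(12987012.987) = 3603.75 m/s

3603.75


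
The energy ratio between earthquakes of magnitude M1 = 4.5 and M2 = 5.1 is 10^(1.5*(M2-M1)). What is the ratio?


M2 - M1 = 5.1 - 4.5 = 0.6
1.5 * 0.6 = 0.9
ratio = 10^0.9 = 7.94

7.94


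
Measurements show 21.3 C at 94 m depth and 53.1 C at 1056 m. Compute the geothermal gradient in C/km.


dT = 53.1 - 21.3 = 31.8 C
dz = 1056 - 94 = 962 m
gradient = dT/dz * 1000 = 31.8/962 * 1000 = 33.0561 C/km

33.0561


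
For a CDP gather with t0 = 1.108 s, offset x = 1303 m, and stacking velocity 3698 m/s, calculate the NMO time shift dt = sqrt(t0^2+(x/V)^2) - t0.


x/Vnmo = 1303/3698 = 0.352353
(x/Vnmo)^2 = 0.124152
t0^2 = 1.227664
sqrt(1.227664 + 0.124152) = 1.162676
dt = 1.162676 - 1.108 = 0.054676

0.054676


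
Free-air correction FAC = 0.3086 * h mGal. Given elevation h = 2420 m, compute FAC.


FAC = 0.3086 * h
= 0.3086 * 2420
= 746.812 mGal

746.812


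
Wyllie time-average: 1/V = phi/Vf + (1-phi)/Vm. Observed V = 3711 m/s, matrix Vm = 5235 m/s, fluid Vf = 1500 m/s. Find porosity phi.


1/V - 1/Vm = 1/3711 - 1/5235 = 7.845e-05
1/Vf - 1/Vm = 1/1500 - 1/5235 = 0.00047564
phi = 7.845e-05 / 0.00047564 = 0.1649

0.1649


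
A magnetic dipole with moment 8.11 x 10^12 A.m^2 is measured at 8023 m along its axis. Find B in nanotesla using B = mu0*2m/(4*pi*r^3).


m = 8.11 x 10^12 = 8110000000000 A.m^2
2m = 16220000000000 A.m^2
r^3 = 8023^3 = 516428708167
B = (4pi*10^-7) * 16220000000000 / (4*pi * 516428708167) * 1e9
= 20382653.136491 / 6489634542721.26 * 1e9
= 3140.8014 nT

3140.8014


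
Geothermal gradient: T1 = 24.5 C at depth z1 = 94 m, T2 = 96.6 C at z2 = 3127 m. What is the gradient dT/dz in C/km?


dT = 96.6 - 24.5 = 72.1 C
dz = 3127 - 94 = 3033 m
gradient = dT/dz * 1000 = 72.1/3033 * 1000 = 23.7718 C/km

23.7718


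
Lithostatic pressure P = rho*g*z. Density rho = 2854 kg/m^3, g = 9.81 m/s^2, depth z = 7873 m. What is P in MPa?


P = rho * g * z / 1e6
= 2854 * 9.81 * 7873 / 1e6
= 220426207.02 / 1e6
= 220.4262 MPa

220.4262


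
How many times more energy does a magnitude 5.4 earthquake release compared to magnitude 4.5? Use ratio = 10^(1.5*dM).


M2 - M1 = 5.4 - 4.5 = 0.9
1.5 * 0.9 = 1.35
ratio = 10^1.35 = 22.39

22.39


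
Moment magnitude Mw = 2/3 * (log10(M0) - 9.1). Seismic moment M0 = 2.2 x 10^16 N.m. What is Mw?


log10(M0) = log10(2.2 x 10^16) = 16.3424
Mw = 2/3 * (16.3424 - 9.1)
= 2/3 * 7.2424
= 4.83

4.83


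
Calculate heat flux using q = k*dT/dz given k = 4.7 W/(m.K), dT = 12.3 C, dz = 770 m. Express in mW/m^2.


q = k * dT / dz * 1000
= 4.7 * 12.3 / 770 * 1000
= 0.075078 * 1000
= 75.0779 mW/m^2

75.0779


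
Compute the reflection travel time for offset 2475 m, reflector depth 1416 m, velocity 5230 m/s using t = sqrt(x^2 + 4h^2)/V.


x^2 + 4h^2 = 2475^2 + 4*1416^2 = 6125625 + 8020224 = 14145849
sqrt(14145849) = 3761.0968
t = 3761.0968 / 5230 = 0.7191 s

0.7191


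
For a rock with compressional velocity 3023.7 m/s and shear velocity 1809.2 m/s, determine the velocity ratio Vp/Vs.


Vp/Vs = 3023.7 / 1809.2
= 1.6713

1.6713


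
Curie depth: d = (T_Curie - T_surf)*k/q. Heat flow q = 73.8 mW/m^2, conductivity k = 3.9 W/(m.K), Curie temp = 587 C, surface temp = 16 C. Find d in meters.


T_Curie - T_surf = 587 - 16 = 571 C
Convert q to W/m^2: 73.8 mW/m^2 = 0.0738 W/m^2
d = 571 * 3.9 / 0.0738 = 30174.8 m

30174.8


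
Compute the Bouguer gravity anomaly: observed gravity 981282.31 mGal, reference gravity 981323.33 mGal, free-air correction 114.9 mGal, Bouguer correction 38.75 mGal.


BA = g_obs - g_ref + FAC - BC
= 981282.31 - 981323.33 + 114.9 - 38.75
= 35.13 mGal

35.13


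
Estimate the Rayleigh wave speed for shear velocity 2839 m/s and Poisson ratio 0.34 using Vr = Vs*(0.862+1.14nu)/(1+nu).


Numerator factor = 0.862 + 1.14*0.34 = 1.2496
Denominator = 1 + 0.34 = 1.34
Vr = 2839 * 1.2496 / 1.34 = 2647.47 m/s

2647.47


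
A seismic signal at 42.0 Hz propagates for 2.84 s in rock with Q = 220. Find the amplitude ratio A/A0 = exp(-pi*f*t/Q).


pi*f*t/Q = pi*42.0*2.84/220 = 1.703314
A/A0 = exp(-1.703314) = 0.182079

0.182079


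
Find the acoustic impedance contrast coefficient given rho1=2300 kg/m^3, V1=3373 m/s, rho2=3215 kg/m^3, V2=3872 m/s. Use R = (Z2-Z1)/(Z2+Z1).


Z1 = 2300 * 3373 = 7757900
Z2 = 3215 * 3872 = 12448480
R = (12448480 - 7757900) / (12448480 + 7757900) = 4690580 / 20206380 = 0.2321

0.2321


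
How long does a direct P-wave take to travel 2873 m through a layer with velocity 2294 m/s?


t = x / V
= 2873 / 2294
= 1.2524 s

1.2524


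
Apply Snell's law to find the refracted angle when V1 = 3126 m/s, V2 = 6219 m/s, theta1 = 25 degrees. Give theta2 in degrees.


sin(theta1) = sin(25 deg) = 0.422618
sin(theta2) = V2/V1 * sin(theta1) = 6219/3126 * 0.422618 = 0.840775
theta2 = arcsin(0.840775) = 57.2221 degrees

57.2221


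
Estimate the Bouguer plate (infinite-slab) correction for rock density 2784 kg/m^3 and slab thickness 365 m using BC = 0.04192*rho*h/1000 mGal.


BC = 0.04192 * rho * h / 1000
= 0.04192 * 2784 * 365 / 1000
= 42.5974 mGal

42.5974


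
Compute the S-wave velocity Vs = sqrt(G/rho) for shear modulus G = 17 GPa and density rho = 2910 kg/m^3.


Convert G to Pa: G = 17e9 Pa
Compute G/rho = 17e9 / 2910 = 5841924.3986
Vs = sqrt(5841924.3986) = 2417.01 m/s

2417.01


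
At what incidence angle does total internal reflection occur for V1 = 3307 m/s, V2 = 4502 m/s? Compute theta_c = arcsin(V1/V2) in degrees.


V1/V2 = 3307/4502 = 0.734562
theta_c = arcsin(0.734562) = 47.2703 degrees

47.2703


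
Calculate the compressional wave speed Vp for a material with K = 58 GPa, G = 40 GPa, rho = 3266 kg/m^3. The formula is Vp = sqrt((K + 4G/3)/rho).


First compute the effective modulus:
K + 4G/3 = 58e9 + 4*40e9/3 = 111333333333.33 Pa
Then divide by density:
111333333333.33 / 3266 = 34088589.5081 Pa/(kg/m^3)
Take the square root:
Vp = sqrt(34088589.5081) = 5838.54 m/s

5838.54


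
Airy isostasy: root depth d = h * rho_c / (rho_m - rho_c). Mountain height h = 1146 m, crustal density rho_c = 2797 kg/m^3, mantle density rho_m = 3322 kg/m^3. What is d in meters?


rho_m - rho_c = 3322 - 2797 = 525
d = 1146 * 2797 / 525
= 3205362 / 525
= 6105.45 m

6105.45


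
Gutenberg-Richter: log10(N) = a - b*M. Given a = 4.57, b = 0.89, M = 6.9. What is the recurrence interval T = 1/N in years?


log10(N) = 4.57 - 0.89*6.9 = -1.571
N = 10^-1.571 = 0.026853
T = 1/N = 1/0.026853 = 37.2392 years

37.2392


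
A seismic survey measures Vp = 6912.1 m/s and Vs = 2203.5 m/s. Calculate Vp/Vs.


Vp/Vs = 6912.1 / 2203.5
= 3.1369

3.1369


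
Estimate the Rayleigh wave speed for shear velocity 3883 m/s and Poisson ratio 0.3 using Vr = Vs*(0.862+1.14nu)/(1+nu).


Numerator factor = 0.862 + 1.14*0.3 = 1.204
Denominator = 1 + 0.3 = 1.3
Vr = 3883 * 1.204 / 1.3 = 3596.26 m/s

3596.26


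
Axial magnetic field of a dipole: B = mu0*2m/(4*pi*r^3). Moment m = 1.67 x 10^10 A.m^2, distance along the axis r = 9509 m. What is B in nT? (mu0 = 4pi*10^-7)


m = 1.67 x 10^10 = 16700000000 A.m^2
2m = 33400000000 A.m^2
r^3 = 9509^3 = 859814059229
B = (4pi*10^-7) * 33400000000 / (4*pi * 859814059229) * 1e9
= 41971.677852 / 10804742127708.18 * 1e9
= 3.8846 nT

3.8846


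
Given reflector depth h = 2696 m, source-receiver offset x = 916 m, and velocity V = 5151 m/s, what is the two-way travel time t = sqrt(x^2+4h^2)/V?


x^2 + 4h^2 = 916^2 + 4*2696^2 = 839056 + 29073664 = 29912720
sqrt(29912720) = 5469.2522
t = 5469.2522 / 5151 = 1.0618 s

1.0618


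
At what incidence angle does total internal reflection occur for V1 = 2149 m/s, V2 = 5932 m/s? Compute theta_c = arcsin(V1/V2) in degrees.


V1/V2 = 2149/5932 = 0.362272
theta_c = arcsin(0.362272) = 21.2398 degrees

21.2398


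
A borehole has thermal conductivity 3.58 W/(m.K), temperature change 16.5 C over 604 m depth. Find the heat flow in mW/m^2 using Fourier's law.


q = k * dT / dz * 1000
= 3.58 * 16.5 / 604 * 1000
= 0.097798 * 1000
= 97.798 mW/m^2

97.798


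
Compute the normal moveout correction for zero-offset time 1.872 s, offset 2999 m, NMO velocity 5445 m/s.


x/Vnmo = 2999/5445 = 0.550781
(x/Vnmo)^2 = 0.303359
t0^2 = 3.504384
sqrt(3.504384 + 0.303359) = 1.951344
dt = 1.951344 - 1.872 = 0.079344

0.079344


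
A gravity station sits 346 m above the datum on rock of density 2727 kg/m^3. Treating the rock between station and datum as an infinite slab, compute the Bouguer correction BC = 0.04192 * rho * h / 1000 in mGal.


BC = 0.04192 * rho * h / 1000
= 0.04192 * 2727 * 346 / 1000
= 39.5533 mGal

39.5533


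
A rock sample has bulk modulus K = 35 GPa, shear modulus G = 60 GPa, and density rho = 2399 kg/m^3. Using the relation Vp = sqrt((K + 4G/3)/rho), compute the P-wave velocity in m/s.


First compute the effective modulus:
K + 4G/3 = 35e9 + 4*60e9/3 = 115000000000.0 Pa
Then divide by density:
115000000000.0 / 2399 = 47936640.2668 Pa/(kg/m^3)
Take the square root:
Vp = sqrt(47936640.2668) = 6923.63 m/s

6923.63


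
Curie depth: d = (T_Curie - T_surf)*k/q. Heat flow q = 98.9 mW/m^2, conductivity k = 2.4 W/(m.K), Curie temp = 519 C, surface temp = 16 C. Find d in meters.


T_Curie - T_surf = 519 - 16 = 503 C
Convert q to W/m^2: 98.9 mW/m^2 = 0.0989 W/m^2
d = 503 * 2.4 / 0.0989 = 12206.27 m

12206.27


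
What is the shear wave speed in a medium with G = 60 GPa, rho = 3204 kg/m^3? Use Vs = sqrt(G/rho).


Convert G to Pa: G = 60e9 Pa
Compute G/rho = 60e9 / 3204 = 18726591.7603
Vs = sqrt(18726591.7603) = 4327.42 m/s

4327.42


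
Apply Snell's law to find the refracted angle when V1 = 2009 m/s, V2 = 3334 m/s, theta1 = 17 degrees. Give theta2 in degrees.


sin(theta1) = sin(17 deg) = 0.292372
sin(theta2) = V2/V1 * sin(theta1) = 3334/2009 * 0.292372 = 0.4852
theta2 = arcsin(0.4852) = 29.0256 degrees

29.0256


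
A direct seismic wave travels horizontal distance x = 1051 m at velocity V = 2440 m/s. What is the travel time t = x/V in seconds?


t = x / V
= 1051 / 2440
= 0.4307 s

0.4307


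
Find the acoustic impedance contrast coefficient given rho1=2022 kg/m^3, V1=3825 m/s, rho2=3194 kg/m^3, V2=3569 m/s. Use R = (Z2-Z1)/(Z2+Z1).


Z1 = 2022 * 3825 = 7734150
Z2 = 3194 * 3569 = 11399386
R = (11399386 - 7734150) / (11399386 + 7734150) = 3665236 / 19133536 = 0.1916

0.1916


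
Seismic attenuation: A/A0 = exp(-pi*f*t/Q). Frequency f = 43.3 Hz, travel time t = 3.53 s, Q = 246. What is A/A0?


pi*f*t/Q = pi*43.3*3.53/246 = 1.951989
A/A0 = exp(-1.951989) = 0.141991

0.141991


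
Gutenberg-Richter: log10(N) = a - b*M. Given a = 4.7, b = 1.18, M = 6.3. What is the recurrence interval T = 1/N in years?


log10(N) = 4.7 - 1.18*6.3 = -2.734
N = 10^-2.734 = 0.001845
T = 1/N = 1/0.001845 = 542.0009 years

542.0009


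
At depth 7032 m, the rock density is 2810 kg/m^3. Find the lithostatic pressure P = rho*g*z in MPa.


P = rho * g * z / 1e6
= 2810 * 9.81 * 7032 / 1e6
= 193844815.2 / 1e6
= 193.8448 MPa

193.8448


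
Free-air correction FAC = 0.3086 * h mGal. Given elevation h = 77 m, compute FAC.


FAC = 0.3086 * h
= 0.3086 * 77
= 23.7622 mGal

23.7622


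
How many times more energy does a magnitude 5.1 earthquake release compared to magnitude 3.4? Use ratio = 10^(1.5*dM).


M2 - M1 = 5.1 - 3.4 = 1.7
1.5 * 1.7 = 2.55
ratio = 10^2.55 = 354.81

354.81


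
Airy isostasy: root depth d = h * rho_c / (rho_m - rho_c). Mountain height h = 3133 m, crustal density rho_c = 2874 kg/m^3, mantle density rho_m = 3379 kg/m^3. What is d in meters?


rho_m - rho_c = 3379 - 2874 = 505
d = 3133 * 2874 / 505
= 9004242 / 505
= 17830.18 m

17830.18


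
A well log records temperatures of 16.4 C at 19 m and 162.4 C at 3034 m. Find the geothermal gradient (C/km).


dT = 162.4 - 16.4 = 146.0 C
dz = 3034 - 19 = 3015 m
gradient = dT/dz * 1000 = 146.0/3015 * 1000 = 48.4245 C/km

48.4245


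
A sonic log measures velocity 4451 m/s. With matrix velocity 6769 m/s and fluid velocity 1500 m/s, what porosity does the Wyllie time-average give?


1/V - 1/Vm = 1/4451 - 1/6769 = 7.694e-05
1/Vf - 1/Vm = 1/1500 - 1/6769 = 0.00051893
phi = 7.694e-05 / 0.00051893 = 0.1483

0.1483


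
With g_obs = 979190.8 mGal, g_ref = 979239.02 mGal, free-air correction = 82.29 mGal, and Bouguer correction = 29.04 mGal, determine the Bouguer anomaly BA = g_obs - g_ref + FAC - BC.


BA = g_obs - g_ref + FAC - BC
= 979190.8 - 979239.02 + 82.29 - 29.04
= 5.03 mGal

5.03


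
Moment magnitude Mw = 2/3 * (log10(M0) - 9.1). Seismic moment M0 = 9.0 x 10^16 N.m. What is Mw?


log10(M0) = log10(9.0 x 10^16) = 16.9542
Mw = 2/3 * (16.9542 - 9.1)
= 2/3 * 7.8542
= 5.24

5.24


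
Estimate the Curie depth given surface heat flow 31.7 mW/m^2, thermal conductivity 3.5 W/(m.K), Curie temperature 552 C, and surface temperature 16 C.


T_Curie - T_surf = 552 - 16 = 536 C
Convert q to W/m^2: 31.7 mW/m^2 = 0.0317 W/m^2
d = 536 * 3.5 / 0.0317 = 59179.81 m

59179.81


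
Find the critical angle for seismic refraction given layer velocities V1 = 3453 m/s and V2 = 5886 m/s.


V1/V2 = 3453/5886 = 0.586646
theta_c = arcsin(0.586646) = 35.9194 degrees

35.9194


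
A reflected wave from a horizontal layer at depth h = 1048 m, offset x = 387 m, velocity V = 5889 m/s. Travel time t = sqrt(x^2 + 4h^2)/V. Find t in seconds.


x^2 + 4h^2 = 387^2 + 4*1048^2 = 149769 + 4393216 = 4542985
sqrt(4542985) = 2131.4279
t = 2131.4279 / 5889 = 0.3619 s

0.3619


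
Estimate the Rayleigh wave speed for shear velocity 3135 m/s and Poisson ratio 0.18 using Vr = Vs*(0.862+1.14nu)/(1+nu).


Numerator factor = 0.862 + 1.14*0.18 = 1.0672
Denominator = 1 + 0.18 = 1.18
Vr = 3135 * 1.0672 / 1.18 = 2835.32 m/s

2835.32


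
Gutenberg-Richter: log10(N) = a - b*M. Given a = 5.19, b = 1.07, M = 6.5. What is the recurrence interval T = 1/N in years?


log10(N) = 5.19 - 1.07*6.5 = -1.765
N = 10^-1.765 = 0.017179
T = 1/N = 1/0.017179 = 58.2103 years

58.2103


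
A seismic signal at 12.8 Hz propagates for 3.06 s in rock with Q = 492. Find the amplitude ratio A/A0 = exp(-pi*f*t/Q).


pi*f*t/Q = pi*12.8*3.06/492 = 0.250101
A/A0 = exp(-0.250101) = 0.778722

0.778722


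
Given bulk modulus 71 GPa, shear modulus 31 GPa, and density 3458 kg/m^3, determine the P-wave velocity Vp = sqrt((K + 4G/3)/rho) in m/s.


First compute the effective modulus:
K + 4G/3 = 71e9 + 4*31e9/3 = 112333333333.33 Pa
Then divide by density:
112333333333.33 / 3458 = 32485058.8008 Pa/(kg/m^3)
Take the square root:
Vp = sqrt(32485058.8008) = 5699.57 m/s

5699.57


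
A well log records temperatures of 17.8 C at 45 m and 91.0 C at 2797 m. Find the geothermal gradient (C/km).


dT = 91.0 - 17.8 = 73.2 C
dz = 2797 - 45 = 2752 m
gradient = dT/dz * 1000 = 73.2/2752 * 1000 = 26.5988 C/km

26.5988


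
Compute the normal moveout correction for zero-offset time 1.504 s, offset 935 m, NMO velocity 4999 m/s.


x/Vnmo = 935/4999 = 0.187037
(x/Vnmo)^2 = 0.034983
t0^2 = 2.262016
sqrt(2.262016 + 0.034983) = 1.515585
dt = 1.515585 - 1.504 = 0.011585

0.011585


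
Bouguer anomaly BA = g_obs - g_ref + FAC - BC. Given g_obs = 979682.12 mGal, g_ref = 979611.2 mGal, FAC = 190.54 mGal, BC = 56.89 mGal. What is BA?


BA = g_obs - g_ref + FAC - BC
= 979682.12 - 979611.2 + 190.54 - 56.89
= 204.57 mGal

204.57


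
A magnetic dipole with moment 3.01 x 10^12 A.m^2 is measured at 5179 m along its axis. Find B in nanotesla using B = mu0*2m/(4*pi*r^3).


m = 3.01 x 10^12 = 3010000000000 A.m^2
2m = 6020000000000 A.m^2
r^3 = 5179^3 = 138911350339
B = (4pi*10^-7) * 6020000000000 / (4*pi * 138911350339) * 1e9
= 7564955.109844 / 1745611510900.96 * 1e9
= 4333.6991 nT

4333.6991


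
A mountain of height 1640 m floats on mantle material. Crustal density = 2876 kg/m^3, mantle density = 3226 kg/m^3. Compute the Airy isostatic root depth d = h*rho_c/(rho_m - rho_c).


rho_m - rho_c = 3226 - 2876 = 350
d = 1640 * 2876 / 350
= 4716640 / 350
= 13476.11 m

13476.11


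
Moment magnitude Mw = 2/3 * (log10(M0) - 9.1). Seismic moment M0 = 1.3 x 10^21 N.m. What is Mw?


log10(M0) = log10(1.3 x 10^21) = 21.1139
Mw = 2/3 * (21.1139 - 9.1)
= 2/3 * 12.0139
= 8.01

8.01


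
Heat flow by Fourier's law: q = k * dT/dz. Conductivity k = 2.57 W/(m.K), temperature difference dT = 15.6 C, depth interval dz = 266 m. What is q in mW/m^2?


q = k * dT / dz * 1000
= 2.57 * 15.6 / 266 * 1000
= 0.150722 * 1000
= 150.7218 mW/m^2

150.7218


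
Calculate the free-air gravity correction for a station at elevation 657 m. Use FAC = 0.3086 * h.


FAC = 0.3086 * h
= 0.3086 * 657
= 202.7502 mGal

202.7502


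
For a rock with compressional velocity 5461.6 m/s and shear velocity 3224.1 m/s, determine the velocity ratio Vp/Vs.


Vp/Vs = 5461.6 / 3224.1
= 1.694

1.694


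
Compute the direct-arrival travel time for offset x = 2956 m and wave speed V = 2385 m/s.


t = x / V
= 2956 / 2385
= 1.2394 s

1.2394


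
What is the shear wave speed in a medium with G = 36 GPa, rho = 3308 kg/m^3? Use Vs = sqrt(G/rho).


Convert G to Pa: G = 36e9 Pa
Compute G/rho = 36e9 / 3308 = 10882708.5852
Vs = sqrt(10882708.5852) = 3298.9 m/s

3298.9


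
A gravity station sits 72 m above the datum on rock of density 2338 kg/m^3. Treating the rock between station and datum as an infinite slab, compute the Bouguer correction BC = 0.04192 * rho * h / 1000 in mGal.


BC = 0.04192 * rho * h / 1000
= 0.04192 * 2338 * 72 / 1000
= 7.0566 mGal

7.0566


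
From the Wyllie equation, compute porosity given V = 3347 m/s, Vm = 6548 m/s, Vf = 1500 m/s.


1/V - 1/Vm = 1/3347 - 1/6548 = 0.00014606
1/Vf - 1/Vm = 1/1500 - 1/6548 = 0.00051395
phi = 0.00014606 / 0.00051395 = 0.2842

0.2842


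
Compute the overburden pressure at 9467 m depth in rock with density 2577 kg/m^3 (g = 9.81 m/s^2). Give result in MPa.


P = rho * g * z / 1e6
= 2577 * 9.81 * 9467 / 1e6
= 239329262.79 / 1e6
= 239.3293 MPa

239.3293


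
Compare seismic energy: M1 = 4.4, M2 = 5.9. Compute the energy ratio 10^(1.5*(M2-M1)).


M2 - M1 = 5.9 - 4.4 = 1.5
1.5 * 1.5 = 2.25
ratio = 10^2.25 = 177.83

177.83


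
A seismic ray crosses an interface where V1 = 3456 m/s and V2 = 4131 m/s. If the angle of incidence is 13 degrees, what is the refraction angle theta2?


sin(theta1) = sin(13 deg) = 0.224951
sin(theta2) = V2/V1 * sin(theta1) = 4131/3456 * 0.224951 = 0.268887
theta2 = arcsin(0.268887) = 15.598 degrees

15.598


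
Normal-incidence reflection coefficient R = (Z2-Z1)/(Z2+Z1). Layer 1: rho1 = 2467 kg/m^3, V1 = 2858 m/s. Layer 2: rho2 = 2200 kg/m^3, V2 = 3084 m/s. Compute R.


Z1 = 2467 * 2858 = 7050686
Z2 = 2200 * 3084 = 6784800
R = (6784800 - 7050686) / (6784800 + 7050686) = -265886 / 13835486 = -0.0192

-0.0192


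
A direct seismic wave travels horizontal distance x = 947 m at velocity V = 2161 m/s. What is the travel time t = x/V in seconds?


t = x / V
= 947 / 2161
= 0.4382 s

0.4382


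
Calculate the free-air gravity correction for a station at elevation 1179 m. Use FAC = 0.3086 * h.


FAC = 0.3086 * h
= 0.3086 * 1179
= 363.8394 mGal

363.8394


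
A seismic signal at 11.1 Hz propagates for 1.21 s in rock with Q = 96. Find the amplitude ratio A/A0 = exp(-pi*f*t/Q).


pi*f*t/Q = pi*11.1*1.21/96 = 0.439528
A/A0 = exp(-0.439528) = 0.64434

0.64434


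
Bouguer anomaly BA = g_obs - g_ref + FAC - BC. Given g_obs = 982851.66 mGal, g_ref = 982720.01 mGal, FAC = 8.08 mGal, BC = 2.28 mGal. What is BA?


BA = g_obs - g_ref + FAC - BC
= 982851.66 - 982720.01 + 8.08 - 2.28
= 137.45 mGal

137.45


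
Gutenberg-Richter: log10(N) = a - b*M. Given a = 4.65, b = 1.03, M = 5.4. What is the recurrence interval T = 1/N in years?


log10(N) = 4.65 - 1.03*5.4 = -0.912
N = 10^-0.912 = 0.122462
T = 1/N = 1/0.122462 = 8.1658 years

8.1658


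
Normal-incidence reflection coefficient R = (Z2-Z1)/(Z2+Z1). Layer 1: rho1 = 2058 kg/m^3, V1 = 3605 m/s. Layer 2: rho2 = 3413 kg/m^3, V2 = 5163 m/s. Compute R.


Z1 = 2058 * 3605 = 7419090
Z2 = 3413 * 5163 = 17621319
R = (17621319 - 7419090) / (17621319 + 7419090) = 10202229 / 25040409 = 0.4074

0.4074


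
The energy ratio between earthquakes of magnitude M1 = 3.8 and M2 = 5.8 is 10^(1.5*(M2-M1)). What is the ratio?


M2 - M1 = 5.8 - 3.8 = 2.0
1.5 * 2.0 = 3.0
ratio = 10^3.0 = 1000.0

1000.0


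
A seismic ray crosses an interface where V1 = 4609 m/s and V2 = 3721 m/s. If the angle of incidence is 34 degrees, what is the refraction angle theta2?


sin(theta1) = sin(34 deg) = 0.559193
sin(theta2) = V2/V1 * sin(theta1) = 3721/4609 * 0.559193 = 0.451455
theta2 = arcsin(0.451455) = 26.8371 degrees

26.8371


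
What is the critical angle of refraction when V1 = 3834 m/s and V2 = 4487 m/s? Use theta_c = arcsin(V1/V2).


V1/V2 = 3834/4487 = 0.854468
theta_c = arcsin(0.854468) = 58.7011 degrees

58.7011


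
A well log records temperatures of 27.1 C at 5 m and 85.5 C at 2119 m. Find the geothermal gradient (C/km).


dT = 85.5 - 27.1 = 58.4 C
dz = 2119 - 5 = 2114 m
gradient = dT/dz * 1000 = 58.4/2114 * 1000 = 27.6254 C/km

27.6254
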